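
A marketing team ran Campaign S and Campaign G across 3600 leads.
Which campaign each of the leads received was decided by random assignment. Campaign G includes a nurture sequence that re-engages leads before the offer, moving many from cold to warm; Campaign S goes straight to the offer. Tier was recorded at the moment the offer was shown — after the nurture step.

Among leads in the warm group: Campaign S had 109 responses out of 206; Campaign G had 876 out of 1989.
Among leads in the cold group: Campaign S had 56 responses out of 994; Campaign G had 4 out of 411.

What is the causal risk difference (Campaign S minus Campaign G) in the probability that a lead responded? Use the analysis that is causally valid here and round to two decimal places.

Because the campaign influences engagement tier, engagement tier is a post-treatment mediator, not a confounder. Stratifying on it would bias the estimate; the causal effect is the crude pooled difference.
The causal difference is the pooled difference: 0.138 − 0.367 = -0.229.

-0.23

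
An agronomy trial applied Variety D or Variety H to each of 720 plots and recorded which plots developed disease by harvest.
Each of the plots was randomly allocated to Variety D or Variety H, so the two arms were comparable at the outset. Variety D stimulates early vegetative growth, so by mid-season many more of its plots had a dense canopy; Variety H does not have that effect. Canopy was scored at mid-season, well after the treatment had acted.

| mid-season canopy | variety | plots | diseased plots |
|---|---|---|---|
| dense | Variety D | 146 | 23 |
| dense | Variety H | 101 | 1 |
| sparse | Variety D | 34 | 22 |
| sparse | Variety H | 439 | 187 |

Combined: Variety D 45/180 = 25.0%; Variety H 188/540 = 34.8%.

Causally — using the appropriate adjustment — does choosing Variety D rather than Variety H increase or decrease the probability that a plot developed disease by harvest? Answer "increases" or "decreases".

Mid-season canopy here is a post-treatment variable shaped by the variety; conditioning on it would introduce bias rather than remove it. The overall comparison is the causal one.
Pooled: Variety D 25.0% vs Variety H 34.8%; Variety D is lower overall.

decreases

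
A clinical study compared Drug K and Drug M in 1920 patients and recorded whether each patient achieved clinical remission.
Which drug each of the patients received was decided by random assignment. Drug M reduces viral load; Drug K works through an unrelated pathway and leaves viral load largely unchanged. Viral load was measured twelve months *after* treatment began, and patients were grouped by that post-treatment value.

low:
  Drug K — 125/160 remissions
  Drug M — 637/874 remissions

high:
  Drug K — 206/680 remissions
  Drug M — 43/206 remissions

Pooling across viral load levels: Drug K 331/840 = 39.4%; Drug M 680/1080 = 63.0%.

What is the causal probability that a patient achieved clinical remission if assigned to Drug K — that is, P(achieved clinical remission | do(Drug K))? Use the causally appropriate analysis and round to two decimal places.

0.39

The stratified and pooled comparisons disagree (Drug K wins within each viral load; Drug M wins overall), so the answer turns on the causal role of viral load.
Viral load is recorded after the drug and is itself shifted by it — it sits on the causal path from drug to outcome. Conditioning on a mediator would strip out part of the effect we want; the pooled comparison gives the total causal effect.
So P(outcome | do(Drug K)) is just the pooled rate for Drug K: 331/840 = 0.394.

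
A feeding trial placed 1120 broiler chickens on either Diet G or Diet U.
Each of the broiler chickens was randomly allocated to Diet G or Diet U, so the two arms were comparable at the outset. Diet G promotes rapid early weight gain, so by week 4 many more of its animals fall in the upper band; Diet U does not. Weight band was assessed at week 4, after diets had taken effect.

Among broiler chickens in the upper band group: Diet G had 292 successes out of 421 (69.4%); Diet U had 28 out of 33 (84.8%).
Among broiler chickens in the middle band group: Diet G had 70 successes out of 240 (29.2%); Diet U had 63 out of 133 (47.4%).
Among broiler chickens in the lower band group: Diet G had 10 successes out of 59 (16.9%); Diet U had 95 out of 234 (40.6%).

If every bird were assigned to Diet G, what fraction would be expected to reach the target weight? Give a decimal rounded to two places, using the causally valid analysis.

0.52

The distribution of week-4 weight band is itself part of what the diet does — it is an intermediate outcome. Holding it fixed would remove that part of the effect; the total effect is the pooled difference.
So P(outcome | do(Diet G)) is just the pooled rate for Diet G: 372/720 = 0.517.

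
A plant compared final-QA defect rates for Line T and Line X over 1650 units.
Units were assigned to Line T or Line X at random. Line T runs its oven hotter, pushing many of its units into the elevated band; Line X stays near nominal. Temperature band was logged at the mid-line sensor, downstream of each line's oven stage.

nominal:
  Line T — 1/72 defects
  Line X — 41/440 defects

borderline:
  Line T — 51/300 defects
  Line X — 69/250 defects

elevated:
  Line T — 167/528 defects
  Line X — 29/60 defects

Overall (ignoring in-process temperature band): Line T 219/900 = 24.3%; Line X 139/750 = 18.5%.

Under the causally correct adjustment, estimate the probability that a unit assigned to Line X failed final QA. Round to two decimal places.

The distribution of in-process temperature band is itself part of what the line does — it is an intermediate outcome. Holding it fixed would remove that part of the effect; the total effect is the pooled difference.
So P(outcome | do(Line X)) is just the pooled rate for Line X: 139/750 = 0.185.

0.19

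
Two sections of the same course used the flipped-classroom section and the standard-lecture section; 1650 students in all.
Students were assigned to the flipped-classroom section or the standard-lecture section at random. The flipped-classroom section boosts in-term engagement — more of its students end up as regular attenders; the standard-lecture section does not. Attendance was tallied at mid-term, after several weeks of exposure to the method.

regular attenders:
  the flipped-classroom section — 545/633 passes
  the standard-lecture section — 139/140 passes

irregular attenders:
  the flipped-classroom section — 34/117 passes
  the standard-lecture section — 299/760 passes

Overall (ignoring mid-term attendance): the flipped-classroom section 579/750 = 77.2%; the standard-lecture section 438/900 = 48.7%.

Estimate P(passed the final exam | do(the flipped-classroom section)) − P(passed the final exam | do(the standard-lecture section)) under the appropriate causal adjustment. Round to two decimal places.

Mid-term attendance here is a post-treatment variable shaped by the teaching method; conditioning on it would introduce bias rather than remove it. The overall comparison is the causal one.
The causal difference is the pooled difference: 0.772 − 0.487 = +0.285.

+0.29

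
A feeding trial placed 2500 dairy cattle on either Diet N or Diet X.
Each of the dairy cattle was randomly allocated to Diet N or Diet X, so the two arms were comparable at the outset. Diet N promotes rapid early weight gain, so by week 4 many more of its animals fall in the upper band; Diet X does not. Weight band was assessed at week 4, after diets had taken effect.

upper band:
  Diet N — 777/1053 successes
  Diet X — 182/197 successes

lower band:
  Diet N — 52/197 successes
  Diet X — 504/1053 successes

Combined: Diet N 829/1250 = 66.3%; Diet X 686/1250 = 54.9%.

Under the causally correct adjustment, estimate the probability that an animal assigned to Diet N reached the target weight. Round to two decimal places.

Because the diet influences week-4 weight band, week-4 weight band is a post-treatment mediator, not a confounder. Stratifying on it would bias the estimate; the causal effect is the crude pooled difference.
So P(outcome | do(Diet N)) is just the pooled rate for Diet N: 829/1250 = 0.663.

0.66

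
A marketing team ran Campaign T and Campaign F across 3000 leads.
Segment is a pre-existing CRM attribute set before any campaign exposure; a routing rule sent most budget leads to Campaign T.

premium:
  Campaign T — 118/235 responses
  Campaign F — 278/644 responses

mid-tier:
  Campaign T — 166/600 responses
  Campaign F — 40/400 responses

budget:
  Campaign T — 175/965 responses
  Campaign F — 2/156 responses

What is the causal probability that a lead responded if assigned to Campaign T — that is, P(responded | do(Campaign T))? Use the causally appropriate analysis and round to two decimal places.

0.31

Here customer segment is a common cause — it drives both which campaign a case falls under and the outcome. The crude comparison mixes populations; the stratum-specific rates are the causally relevant ones.
Standardising Campaign T to the population customer segment mix: 0.293·118/235 + 0.333·166/600 + 0.374·175/965 = 0.307.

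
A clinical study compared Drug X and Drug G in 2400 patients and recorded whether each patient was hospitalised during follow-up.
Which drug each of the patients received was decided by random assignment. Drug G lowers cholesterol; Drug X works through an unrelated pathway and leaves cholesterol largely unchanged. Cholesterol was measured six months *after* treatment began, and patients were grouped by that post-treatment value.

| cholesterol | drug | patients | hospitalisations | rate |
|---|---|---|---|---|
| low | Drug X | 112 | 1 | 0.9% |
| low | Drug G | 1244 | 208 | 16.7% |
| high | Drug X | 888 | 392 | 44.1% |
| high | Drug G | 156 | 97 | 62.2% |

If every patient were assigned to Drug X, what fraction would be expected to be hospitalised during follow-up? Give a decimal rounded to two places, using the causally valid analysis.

0.39

Cholesterol here is a post-treatment variable shaped by the drug; conditioning on it would introduce bias rather than remove it. The overall comparison is the causal one.
So P(outcome | do(Drug X)) is just the pooled rate for Drug X: 393/1000 = 0.393.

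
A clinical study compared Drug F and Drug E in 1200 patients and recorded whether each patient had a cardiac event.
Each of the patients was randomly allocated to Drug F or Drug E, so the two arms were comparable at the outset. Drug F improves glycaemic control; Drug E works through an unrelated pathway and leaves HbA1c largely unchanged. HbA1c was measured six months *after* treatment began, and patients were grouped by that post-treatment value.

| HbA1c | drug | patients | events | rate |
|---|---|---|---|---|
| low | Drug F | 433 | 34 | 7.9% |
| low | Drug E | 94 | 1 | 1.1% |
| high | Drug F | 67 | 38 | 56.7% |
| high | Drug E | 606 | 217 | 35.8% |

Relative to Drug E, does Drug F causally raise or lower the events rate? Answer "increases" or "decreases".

Within every HbA1c level Drug E has the lower rate, yet pooled Drug F does — Simpson's reversal.
HbA1c is downstream of the drug. One should not condition on a consequence of treatment, so the overall rates are the right comparison.
Pooled: Drug F 14.4% vs Drug E 31.1%; Drug F is lower overall.

decreases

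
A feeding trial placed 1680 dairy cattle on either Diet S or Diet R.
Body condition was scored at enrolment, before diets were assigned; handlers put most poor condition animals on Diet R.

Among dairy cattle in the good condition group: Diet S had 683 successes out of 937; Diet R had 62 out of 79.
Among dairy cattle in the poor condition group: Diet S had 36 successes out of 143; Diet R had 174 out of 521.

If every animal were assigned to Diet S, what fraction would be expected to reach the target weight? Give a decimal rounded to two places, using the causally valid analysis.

Starting body condition is set before the diet has any effect — it is not caused by the diet — and it independently drives the outcome. That makes it a confounder, so the causal comparison is within starting body condition levels.
Standardising Diet S to the population starting body condition mix: 0.605·683/937 + 0.395·36/143 = 0.540.

0.54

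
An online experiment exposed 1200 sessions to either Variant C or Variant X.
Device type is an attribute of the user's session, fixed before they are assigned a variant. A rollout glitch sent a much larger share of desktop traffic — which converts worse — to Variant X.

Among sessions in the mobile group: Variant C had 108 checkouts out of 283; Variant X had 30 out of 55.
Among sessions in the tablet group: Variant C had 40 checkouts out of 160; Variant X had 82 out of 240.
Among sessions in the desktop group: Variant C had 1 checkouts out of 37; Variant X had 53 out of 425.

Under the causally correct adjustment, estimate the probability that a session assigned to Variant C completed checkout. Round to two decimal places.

0.20

Nothing the variant does changes device type; the imbalance is an allocation artefact. With device type also predicting the outcome, the pooled figure is confounded, and the within-stratum comparison is the causal one.
Standardising Variant C to the population device type mix: 0.282·108/283 + 0.333·40/160 + 0.385·1/37 = 0.201.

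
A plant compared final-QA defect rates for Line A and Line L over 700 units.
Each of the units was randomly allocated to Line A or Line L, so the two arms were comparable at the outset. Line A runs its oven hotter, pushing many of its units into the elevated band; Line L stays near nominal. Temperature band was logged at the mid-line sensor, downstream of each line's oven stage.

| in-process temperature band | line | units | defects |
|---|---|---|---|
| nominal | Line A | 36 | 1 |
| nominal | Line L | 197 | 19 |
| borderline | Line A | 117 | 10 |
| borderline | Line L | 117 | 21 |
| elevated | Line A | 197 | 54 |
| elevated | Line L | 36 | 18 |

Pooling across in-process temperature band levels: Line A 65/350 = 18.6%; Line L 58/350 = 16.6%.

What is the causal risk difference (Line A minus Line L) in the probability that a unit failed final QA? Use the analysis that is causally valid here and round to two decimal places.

+0.02

In-process temperature band is recorded after the line and is itself shifted by it — it sits on the causal path from line to outcome. Conditioning on a mediator would strip out part of the effect we want; the pooled comparison gives the total causal effect.
The causal difference is the pooled difference: 0.186 − 0.166 = +0.020.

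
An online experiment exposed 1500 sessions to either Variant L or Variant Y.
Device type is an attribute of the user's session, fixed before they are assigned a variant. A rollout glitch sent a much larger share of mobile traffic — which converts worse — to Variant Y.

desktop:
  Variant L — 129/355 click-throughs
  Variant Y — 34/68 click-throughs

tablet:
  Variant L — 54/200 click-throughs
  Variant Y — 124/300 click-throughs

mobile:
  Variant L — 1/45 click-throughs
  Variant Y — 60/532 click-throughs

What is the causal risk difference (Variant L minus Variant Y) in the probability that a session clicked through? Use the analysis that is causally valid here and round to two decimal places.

-0.12

The device type-specific comparison favours Variant Y throughout, but the pooled figures favour Variant L. The question is whether to condition on device type.
Device type differs across variants for reasons unrelated to any effect of the variant itself, and it separately predicts the outcome — a classic confounder. We must compare within device type levels.
Adjusting over the population distribution of device type: 0.282·(0.363−0.500) + 0.333·(0.270−0.413) + 0.385·(0.022−0.113) = -0.121.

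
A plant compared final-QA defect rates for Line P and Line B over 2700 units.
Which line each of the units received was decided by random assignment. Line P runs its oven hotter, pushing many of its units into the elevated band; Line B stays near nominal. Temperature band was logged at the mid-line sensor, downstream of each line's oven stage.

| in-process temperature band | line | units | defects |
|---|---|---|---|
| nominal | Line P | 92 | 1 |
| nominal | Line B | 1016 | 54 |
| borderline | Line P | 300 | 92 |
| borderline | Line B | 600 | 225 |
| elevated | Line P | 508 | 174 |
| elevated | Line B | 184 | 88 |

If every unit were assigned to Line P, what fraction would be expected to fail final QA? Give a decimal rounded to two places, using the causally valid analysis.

0.30

Line P is lower inside every in-process temperature band stratum but Line B is lower in aggregate. Whether to stratify depends on how in-process temperature band relates to the line.
The distribution of in-process temperature band is itself part of what the line does — it is an intermediate outcome. Holding it fixed would remove that part of the effect; the total effect is the pooled difference.
So P(outcome | do(Line P)) is just the pooled rate for Line P: 267/900 = 0.297.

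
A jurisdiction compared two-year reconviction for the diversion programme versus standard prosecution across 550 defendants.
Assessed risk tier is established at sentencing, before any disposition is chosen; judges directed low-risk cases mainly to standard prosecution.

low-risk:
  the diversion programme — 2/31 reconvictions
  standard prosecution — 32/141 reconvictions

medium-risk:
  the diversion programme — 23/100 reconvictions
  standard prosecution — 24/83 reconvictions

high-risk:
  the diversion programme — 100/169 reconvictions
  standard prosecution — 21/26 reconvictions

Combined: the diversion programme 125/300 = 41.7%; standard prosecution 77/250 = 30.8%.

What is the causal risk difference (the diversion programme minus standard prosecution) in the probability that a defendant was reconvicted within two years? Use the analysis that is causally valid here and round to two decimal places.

-0.15

Here assessed risk tier is a common cause — it drives both which disposition a case falls under and the outcome. The crude comparison mixes populations; the stratum-specific rates are the causally relevant ones.
Adjusting over the population distribution of assessed risk tier: 0.313·(0.065−0.227) + 0.333·(0.230−0.289) + 0.355·(0.592−0.808) = -0.147.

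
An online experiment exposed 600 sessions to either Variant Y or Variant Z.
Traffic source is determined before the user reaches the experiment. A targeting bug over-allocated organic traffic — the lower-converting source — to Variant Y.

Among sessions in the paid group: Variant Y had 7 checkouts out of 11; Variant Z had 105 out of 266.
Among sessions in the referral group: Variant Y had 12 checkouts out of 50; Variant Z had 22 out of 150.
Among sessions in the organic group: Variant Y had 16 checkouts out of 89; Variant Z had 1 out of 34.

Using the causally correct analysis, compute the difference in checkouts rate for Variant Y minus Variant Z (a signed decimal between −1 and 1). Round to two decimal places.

+0.17

The imbalance in traffic source arose from how sessions were allocated, not from anything the variant did; and traffic source independently affects the outcome. The pooled gap is confounded — condition on traffic source.
Adjusting over the population distribution of traffic source: 0.462·(0.636−0.395) + 0.333·(0.240−0.147) + 0.205·(0.180−0.029) = +0.173.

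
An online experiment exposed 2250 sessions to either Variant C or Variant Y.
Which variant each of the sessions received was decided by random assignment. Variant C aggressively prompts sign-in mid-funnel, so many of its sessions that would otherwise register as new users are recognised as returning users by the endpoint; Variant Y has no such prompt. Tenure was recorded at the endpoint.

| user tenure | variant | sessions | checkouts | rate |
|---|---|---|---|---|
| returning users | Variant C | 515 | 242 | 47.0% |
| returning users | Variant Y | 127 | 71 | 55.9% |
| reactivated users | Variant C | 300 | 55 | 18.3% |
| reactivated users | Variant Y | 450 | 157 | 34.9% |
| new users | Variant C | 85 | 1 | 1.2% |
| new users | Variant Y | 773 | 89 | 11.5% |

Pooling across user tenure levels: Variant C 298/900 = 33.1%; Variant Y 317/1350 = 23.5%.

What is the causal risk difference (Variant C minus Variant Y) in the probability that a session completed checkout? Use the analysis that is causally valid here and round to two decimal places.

+0.10

Variant Y is higher inside every user tenure stratum but Variant C is higher in aggregate. Whether to stratify depends on how user tenure relates to the variant.
User tenure is recorded after the variant and is itself shifted by it — it sits on the causal path from variant to outcome. Conditioning on a mediator would strip out part of the effect we want; the pooled comparison gives the total causal effect.
The causal difference is the pooled difference: 0.331 − 0.235 = +0.096.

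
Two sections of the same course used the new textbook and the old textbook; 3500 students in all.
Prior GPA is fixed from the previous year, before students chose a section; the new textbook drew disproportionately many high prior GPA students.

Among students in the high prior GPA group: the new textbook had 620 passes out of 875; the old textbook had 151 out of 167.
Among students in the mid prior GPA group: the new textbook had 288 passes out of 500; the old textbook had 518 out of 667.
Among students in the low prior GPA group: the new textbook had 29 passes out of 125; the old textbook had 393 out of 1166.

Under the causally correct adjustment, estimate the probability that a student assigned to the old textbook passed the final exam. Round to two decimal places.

0.65

Prior GPA band differs across teaching methods for reasons unrelated to any effect of the teaching method itself, and it separately predicts the outcome — a classic confounder. We must compare within prior GPA band levels.
Standardising the old textbook to the population prior GPA band mix: 0.298·151/167 + 0.333·518/667 + 0.369·393/1166 = 0.652.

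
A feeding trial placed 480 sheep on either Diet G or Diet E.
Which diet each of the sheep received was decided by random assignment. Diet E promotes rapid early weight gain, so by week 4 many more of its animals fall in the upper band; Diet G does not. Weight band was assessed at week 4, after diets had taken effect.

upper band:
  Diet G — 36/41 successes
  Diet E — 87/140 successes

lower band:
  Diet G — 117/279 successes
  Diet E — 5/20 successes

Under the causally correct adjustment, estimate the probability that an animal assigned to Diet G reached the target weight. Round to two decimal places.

0.48

The week-4 weight band-specific comparison favours Diet G throughout, but the pooled figures favour Diet E. The question is whether to condition on week-4 weight band.
The distribution of week-4 weight band is itself part of what the diet does — it is an intermediate outcome. Holding it fixed would remove that part of the effect; the total effect is the pooled difference.
So P(outcome | do(Diet G)) is just the pooled rate for Diet G: 153/320 = 0.478.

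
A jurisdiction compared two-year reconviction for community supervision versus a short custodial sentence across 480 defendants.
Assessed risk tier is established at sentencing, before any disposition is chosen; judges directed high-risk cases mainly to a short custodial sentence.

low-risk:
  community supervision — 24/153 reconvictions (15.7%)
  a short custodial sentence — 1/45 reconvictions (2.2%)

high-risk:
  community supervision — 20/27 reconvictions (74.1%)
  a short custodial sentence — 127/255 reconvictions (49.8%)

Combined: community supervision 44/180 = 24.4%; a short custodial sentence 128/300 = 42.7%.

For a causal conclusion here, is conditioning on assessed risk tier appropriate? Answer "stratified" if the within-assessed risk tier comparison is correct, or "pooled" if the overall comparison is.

The assessed risk tier-specific comparison favours a short custodial sentence throughout, but the pooled figures favour community supervision. The question is whether to condition on assessed risk tier.
Since assessed risk tier is a pre-existing factor (not a product of the disposition) and it affects the outcome on its own, it is a confounder. The stratified rates, not the pooled rate, identify the causal effect.
Within each level — low-risk: 15.7% vs 2.2%; high-risk: 74.1% vs 49.8% — a short custodial sentence is lower every time.

stratified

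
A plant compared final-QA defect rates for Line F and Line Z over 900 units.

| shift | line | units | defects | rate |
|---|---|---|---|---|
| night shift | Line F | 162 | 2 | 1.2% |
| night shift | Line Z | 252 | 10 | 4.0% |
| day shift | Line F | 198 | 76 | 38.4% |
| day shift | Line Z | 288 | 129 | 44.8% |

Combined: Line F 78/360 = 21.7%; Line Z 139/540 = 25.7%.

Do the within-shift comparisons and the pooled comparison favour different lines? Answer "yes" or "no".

no

Within each shift level (night shift 1.2% vs 4.0%; day shift 38.4% vs 44.8%), Line F has the lower rate every time. Pooled: 21.7% vs 25.7% — Line F has the lower rate overall. They agree.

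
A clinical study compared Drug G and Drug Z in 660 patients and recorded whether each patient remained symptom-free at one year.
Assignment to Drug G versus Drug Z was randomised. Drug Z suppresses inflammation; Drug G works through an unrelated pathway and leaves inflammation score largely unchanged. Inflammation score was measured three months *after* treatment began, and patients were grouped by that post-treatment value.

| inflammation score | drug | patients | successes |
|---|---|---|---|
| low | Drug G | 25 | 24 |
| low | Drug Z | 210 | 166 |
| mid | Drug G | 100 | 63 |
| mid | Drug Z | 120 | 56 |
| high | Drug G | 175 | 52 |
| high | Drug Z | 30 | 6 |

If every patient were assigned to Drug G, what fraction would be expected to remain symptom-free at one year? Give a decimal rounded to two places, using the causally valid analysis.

0.46

Stratifying would compare drugs among patients the drugs themselves sorted into inflammation score groups — a form of selection on an intermediate. The unconditioned pooled rates give the total causal effect.
So P(outcome | do(Drug G)) is just the pooled rate for Drug G: 139/300 = 0.463.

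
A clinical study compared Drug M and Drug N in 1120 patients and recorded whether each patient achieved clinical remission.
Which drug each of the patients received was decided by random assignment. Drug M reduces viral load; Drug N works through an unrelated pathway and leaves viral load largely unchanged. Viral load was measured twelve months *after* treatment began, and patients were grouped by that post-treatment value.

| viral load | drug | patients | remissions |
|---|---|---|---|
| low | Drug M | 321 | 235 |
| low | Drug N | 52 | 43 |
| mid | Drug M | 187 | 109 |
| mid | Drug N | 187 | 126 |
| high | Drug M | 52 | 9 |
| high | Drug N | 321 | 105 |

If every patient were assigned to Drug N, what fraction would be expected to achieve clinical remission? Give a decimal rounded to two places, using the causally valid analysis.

The viral load-specific comparison favours Drug N throughout, but the pooled figures favour Drug M. The question is whether to condition on viral load.
Viral load lies on the pathway drug → viral load → outcome, so adjusting for it blocks the indirect effect. For the total causal effect of drug, use the unadjusted pooled rates.
So P(outcome | do(Drug N)) is just the pooled rate for Drug N: 274/560 = 0.489.

0.49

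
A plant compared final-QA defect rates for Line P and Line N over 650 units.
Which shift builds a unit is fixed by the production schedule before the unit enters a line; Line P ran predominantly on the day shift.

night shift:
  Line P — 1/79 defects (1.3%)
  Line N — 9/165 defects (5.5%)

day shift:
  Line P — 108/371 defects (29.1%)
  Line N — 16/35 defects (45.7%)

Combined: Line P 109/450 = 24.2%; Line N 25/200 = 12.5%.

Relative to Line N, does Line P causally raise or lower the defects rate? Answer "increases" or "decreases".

decreases

Shift is set before the line has any effect — it is not caused by the line — and it independently drives the outcome. That makes it a confounder, so the causal comparison is within shift levels.
Within each level — night shift: 1.3% vs 5.5%; day shift: 29.1% vs 45.7% — Line P is lower every time.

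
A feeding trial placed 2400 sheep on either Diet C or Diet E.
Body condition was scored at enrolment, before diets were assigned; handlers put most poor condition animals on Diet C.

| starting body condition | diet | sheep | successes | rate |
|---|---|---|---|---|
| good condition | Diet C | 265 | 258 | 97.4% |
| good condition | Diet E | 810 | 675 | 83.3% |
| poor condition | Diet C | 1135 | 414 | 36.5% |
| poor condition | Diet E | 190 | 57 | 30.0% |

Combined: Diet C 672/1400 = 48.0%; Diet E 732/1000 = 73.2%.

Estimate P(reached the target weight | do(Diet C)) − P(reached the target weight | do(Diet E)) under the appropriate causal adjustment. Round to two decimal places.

+0.10

Since starting body condition is a pre-existing factor (not a product of the diet) and it affects the outcome on its own, it is a confounder. The stratified rates, not the pooled rate, identify the causal effect.
Adjusting over the population distribution of starting body condition: 0.448·(0.974−0.833) + 0.552·(0.365−0.300) = +0.099.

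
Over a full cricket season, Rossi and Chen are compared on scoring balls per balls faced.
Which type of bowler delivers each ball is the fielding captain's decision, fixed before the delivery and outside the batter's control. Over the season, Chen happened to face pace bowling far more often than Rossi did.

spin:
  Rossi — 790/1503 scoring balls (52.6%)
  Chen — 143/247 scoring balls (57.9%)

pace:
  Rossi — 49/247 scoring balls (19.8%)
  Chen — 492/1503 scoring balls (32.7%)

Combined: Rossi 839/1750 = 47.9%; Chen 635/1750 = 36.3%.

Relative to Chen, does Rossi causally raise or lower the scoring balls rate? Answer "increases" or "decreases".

Since bowling type is a pre-existing factor (not a product of the player) and it affects the outcome on its own, it is a confounder. The stratified rates, not the pooled rate, identify the causal effect.
Within each level — spin: 52.6% vs 57.9%; pace: 19.8% vs 32.7% — Chen is higher every time.

decreases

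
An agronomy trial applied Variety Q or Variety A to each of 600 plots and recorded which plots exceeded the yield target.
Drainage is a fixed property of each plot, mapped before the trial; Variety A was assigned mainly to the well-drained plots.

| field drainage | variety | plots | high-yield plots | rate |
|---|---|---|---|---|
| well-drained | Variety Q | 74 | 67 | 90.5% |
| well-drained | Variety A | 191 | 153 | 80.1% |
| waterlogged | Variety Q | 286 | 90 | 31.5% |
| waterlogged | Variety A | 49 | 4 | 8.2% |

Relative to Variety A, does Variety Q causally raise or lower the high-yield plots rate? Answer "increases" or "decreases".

Here field drainage is a common cause — it drives both which variety a case falls under and the outcome. The crude comparison mixes populations; the stratum-specific rates are the causally relevant ones.
Within each level — well-drained: 90.5% vs 80.1%; waterlogged: 31.5% vs 8.2% — Variety Q is higher every time.

increases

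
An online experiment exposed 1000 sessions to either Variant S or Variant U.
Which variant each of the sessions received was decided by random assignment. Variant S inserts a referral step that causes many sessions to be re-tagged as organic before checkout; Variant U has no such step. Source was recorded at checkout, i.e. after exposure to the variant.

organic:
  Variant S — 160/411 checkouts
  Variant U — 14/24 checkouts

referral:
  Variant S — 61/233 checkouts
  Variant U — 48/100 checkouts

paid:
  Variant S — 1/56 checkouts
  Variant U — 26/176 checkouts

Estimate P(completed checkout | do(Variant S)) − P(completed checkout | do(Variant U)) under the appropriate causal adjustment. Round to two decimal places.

Within every traffic source level Variant U has the higher rate, yet pooled Variant S does — Simpson's reversal.
Stratifying would compare variants among sessions the variants themselves sorted into traffic source groups — a form of selection on an intermediate. The unconditioned pooled rates give the total causal effect.
The causal difference is the pooled difference: 0.317 − 0.293 = +0.024.

+0.02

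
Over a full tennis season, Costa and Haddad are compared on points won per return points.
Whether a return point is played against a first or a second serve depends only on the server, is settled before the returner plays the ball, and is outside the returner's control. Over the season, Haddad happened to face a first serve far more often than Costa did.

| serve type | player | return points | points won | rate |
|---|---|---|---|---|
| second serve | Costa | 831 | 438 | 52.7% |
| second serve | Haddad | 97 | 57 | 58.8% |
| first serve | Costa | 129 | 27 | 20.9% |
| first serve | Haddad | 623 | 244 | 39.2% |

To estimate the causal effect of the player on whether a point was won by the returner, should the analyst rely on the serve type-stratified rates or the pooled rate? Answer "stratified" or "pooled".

stratified

The stratified and pooled comparisons disagree (Haddad wins within each serve type; Costa wins overall), so the answer turns on the causal role of serve type.
Since serve type is a pre-existing factor (not a product of the player) and it affects the outcome on its own, it is a confounder. The stratified rates, not the pooled rate, identify the causal effect.
Within each level — second serve: 52.7% vs 58.8%; first serve: 20.9% vs 39.2% — Haddad is higher every time.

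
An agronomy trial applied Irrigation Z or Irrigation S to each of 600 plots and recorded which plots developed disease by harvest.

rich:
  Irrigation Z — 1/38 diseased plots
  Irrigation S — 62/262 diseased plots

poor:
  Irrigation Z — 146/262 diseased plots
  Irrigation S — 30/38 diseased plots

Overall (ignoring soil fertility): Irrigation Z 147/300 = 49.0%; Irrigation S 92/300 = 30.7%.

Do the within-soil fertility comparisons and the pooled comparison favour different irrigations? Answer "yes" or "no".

yes

Within each soil fertility level (rich 2.6% vs 23.7%; poor 55.7% vs 78.9%), Irrigation Z has the lower rate every time. Pooled: 49.0% vs 30.7% — Irrigation S has the lower rate overall. The two comparisons disagree.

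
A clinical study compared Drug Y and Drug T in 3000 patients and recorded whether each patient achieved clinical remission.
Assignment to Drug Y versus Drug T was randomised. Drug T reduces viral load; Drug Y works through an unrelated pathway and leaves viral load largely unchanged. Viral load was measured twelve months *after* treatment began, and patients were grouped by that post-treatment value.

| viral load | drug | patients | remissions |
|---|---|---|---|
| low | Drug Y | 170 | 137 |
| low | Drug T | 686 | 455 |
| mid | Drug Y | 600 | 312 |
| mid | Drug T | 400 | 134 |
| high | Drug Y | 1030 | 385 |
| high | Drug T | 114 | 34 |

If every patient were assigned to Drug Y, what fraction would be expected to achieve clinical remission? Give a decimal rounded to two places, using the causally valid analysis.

Within every viral load level Drug Y has the higher rate, yet pooled Drug T does — Simpson's reversal.
Stratifying would compare drugs among patients the drugs themselves sorted into viral load groups — a form of selection on an intermediate. The unconditioned pooled rates give the total causal effect.
So P(outcome | do(Drug Y)) is just the pooled rate for Drug Y: 834/1800 = 0.463.

0.46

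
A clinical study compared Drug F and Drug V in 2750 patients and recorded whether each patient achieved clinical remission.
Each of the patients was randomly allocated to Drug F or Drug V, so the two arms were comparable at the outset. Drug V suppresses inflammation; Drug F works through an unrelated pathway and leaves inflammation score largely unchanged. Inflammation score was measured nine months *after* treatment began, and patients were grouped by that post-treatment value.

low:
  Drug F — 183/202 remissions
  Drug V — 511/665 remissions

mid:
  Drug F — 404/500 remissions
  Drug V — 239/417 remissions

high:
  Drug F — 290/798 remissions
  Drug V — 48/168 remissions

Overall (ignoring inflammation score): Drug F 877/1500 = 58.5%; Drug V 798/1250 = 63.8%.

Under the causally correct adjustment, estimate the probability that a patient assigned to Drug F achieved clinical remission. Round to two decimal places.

0.58

Within every inflammation score level Drug F has the higher rate, yet pooled Drug V does — Simpson's reversal.
Because the drug influences inflammation score, inflammation score is a post-treatment mediator, not a confounder. Stratifying on it would bias the estimate; the causal effect is the crude pooled difference.
So P(outcome | do(Drug F)) is just the pooled rate for Drug F: 877/1500 = 0.585.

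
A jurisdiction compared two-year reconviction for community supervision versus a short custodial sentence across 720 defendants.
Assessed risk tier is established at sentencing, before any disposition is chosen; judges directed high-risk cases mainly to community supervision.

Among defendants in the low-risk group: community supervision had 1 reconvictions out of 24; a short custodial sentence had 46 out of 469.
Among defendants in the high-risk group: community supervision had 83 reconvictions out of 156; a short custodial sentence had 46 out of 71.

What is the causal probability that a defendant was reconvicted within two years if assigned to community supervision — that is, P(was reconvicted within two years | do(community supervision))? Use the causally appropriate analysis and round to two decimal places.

community supervision is lower inside every assessed risk tier stratum but a short custodial sentence is lower in aggregate. Whether to stratify depends on how assessed risk tier relates to the disposition.
Since assessed risk tier is a pre-existing factor (not a product of the disposition) and it affects the outcome on its own, it is a confounder. The stratified rates, not the pooled rate, identify the causal effect.
Standardising community supervision to the population assessed risk tier mix: 0.685·1/24 + 0.315·83/156 = 0.196.

0.20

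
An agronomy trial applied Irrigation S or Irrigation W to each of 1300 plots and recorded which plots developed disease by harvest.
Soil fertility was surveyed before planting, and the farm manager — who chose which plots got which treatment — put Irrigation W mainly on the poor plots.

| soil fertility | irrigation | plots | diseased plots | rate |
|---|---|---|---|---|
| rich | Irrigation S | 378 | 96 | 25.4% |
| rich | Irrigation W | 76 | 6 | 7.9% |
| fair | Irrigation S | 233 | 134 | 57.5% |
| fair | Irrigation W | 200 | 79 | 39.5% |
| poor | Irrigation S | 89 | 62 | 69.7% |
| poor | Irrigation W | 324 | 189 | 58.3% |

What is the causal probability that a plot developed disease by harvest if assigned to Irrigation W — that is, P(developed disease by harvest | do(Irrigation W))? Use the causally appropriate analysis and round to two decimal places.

0.34

Irrigation W is lower inside every soil fertility stratum but Irrigation S is lower in aggregate. Whether to stratify depends on how soil fertility relates to the irrigation.
Soil fertility differs across irrigations for reasons unrelated to any effect of the irrigation itself, and it separately predicts the outcome — a classic confounder. We must compare within soil fertility levels.
Standardising Irrigation W to the population soil fertility mix: 0.349·6/76 + 0.333·79/200 + 0.318·189/324 = 0.344.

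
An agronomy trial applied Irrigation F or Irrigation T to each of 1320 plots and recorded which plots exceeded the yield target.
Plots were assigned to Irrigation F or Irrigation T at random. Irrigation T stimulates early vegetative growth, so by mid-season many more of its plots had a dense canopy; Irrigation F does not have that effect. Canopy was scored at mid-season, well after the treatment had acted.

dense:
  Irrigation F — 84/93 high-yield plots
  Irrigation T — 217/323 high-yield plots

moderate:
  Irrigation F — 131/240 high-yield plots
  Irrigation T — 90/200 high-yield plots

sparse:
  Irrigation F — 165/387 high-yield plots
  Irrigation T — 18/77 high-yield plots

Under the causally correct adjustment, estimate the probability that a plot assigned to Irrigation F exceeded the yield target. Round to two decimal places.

Mid-season canopy is downstream of the irrigation. One should not condition on a consequence of treatment, so the overall rates are the right comparison.
So P(outcome | do(Irrigation F)) is just the pooled rate for Irrigation F: 380/720 = 0.528.

0.53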